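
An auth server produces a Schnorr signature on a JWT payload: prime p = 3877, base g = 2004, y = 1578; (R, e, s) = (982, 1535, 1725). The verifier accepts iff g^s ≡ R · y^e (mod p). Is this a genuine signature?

forged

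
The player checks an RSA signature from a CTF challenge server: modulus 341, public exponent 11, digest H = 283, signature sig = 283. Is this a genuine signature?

genuine

Squares mod 341: sig^1≡283, sig^2≡295, sig^4≡70, sig^8≡126
11 = 8 + 2 + 1, so sig^11 ≡ 126·295·283 ≡ 283 (mod 341)
283 = H, so the signature checks out.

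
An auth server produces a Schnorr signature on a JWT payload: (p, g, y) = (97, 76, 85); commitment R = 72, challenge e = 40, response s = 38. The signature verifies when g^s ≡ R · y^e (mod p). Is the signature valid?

g^s mod p:
76^2 = 5776 ≡ 53
76^4 ≡ 53^2 = 2809 ≡ 93
76^8 ≡ 93^2 = 8649 ≡ 16
76^16 ≡ 16^2 = 256 ≡ 62
76^32 ≡ 62^2 = 3844 ≡ 61
38 = 32 + 4 + 2, so 76^38 ≡ 61·93·53 ≡ 66 (mod 97)
R · y^e mod p:
85^2 = 7225 ≡ 47
85^4 ≡ 47^2 = 2209 ≡ 75
85^8 ≡ 75^2 = 5625 ≡ 96
85^16 ≡ 96^2 = 9216 ≡ 1
85^32 ≡ 1^2 = 1
40 = 32 + 8, so 85^40 ≡ 1·96 ≡ 96 (mod 97)
72·96 = 6912 ≡ 25 (mod 97)
66 ≠ 25; the check fails.

invalid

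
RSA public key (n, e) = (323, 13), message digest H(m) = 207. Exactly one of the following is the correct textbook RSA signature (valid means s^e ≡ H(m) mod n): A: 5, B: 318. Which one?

Candidate A: 5^2 = 25; 5^4 ≡ 25^2 = 625 ≡ 302; 5^8 ≡ 302^2 = 91204 ≡ 118; 13 = 8 + 4 + 1, so 5^13 ≡ 118·302·5 ≡ 207 (mod 323)
  → matches H(m) = 207
Candidate B: 318^2 = 101124 ≡ 25; 318^4 ≡ 25^2 = 625 ≡ 302; 318^8 ≡ 302^2 = 91204 ≡ 118; 13 = 8 + 4 + 1, so 318^13 ≡ 118·302·318 ≡ 116 (mod 323)

A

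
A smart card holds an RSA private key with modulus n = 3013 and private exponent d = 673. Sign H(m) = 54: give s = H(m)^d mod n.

2387

(H(m))^2 ≡ 54^2 = 2916
(H(m))^4 ≡ 2916^2 = 8503056 ≡ 370
(H(m))^8 ≡ 370^2 = 136900 ≡ 1315
(H(m))^16 ≡ 1315^2 = 1729225 ≡ 2776
(H(m))^32 ≡ 2776^2 = 7706176 ≡ 1935
(H(m))^64 ≡ 1935^2 = 3744225 ≡ 2079
(H(m))^128 ≡ 2079^2 = 4322241 ≡ 1599
(H(m))^256 ≡ 1599^2 = 2556801 ≡ 1777
(H(m))^512 ≡ 1777^2 = 3157729 ≡ 105
673 = 512 + 128 + 32 + 1, so (H(m))^673 ≡ 105·1599·1935·54 ≡ 2387 (mod 3013)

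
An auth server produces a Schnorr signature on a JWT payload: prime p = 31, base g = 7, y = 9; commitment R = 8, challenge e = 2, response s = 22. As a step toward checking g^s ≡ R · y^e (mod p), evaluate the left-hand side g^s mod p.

28

7^2 = 49 ≡ 18
7^4 ≡ 18^2 = 324 ≡ 14
7^8 ≡ 14^2 = 196 ≡ 10
7^16 ≡ 10^2 = 100 ≡ 7
22 = 16 + 4 + 2, so 7^22 ≡ 7·14·18 ≡ 28 (mod 31)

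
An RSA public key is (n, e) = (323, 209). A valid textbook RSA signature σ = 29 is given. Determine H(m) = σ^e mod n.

Squares mod 323: σ^1≡29, σ^2≡195, σ^4≡234, σ^8≡169, σ^16≡137, σ^32≡35, σ^64≡256, σ^128≡290
209 = 128 + 64 + 16 + 1, so σ^209 ≡ 290·256·137·29 ≡ 318 (mod 323)

318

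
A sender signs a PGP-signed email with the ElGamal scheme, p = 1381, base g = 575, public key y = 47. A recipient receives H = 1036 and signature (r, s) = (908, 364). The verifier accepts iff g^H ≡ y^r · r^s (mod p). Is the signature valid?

valid

Left side g^H mod p:
575^2 = 330625 ≡ 566
575^4 ≡ 566^2 = 320356 ≡ 1345
575^8 ≡ 1345^2 = 1809025 ≡ 1296
575^16 ≡ 1296^2 = 1679616 ≡ 320
575^32 ≡ 320^2 = 102400 ≡ 206
575^64 ≡ 206^2 = 42436 ≡ 1006
575^128 ≡ 1006^2 = 1012036 ≡ 1144
575^256 ≡ 1144^2 = 1308736 ≡ 929
575^512 ≡ 929^2 = 863041 ≡ 1297
575^1024 ≡ 1297^2 = 1682209 ≡ 151
1036 = 1024 + 8 + 4, so 575^1036 ≡ 151·1296·1345 ≡ 806 (mod 1381)
Right side y^r · r^s mod p:
47^2 = 2209 ≡ 828
47^4 ≡ 828^2 = 685584 ≡ 608
47^8 ≡ 608^2 = 369664 ≡ 937
47^16 ≡ 937^2 = 877969 ≡ 1034
47^32 ≡ 1034^2 = 1069156 ≡ 262
47^64 ≡ 262^2 = 68644 ≡ 975
47^128 ≡ 975^2 = 950625 ≡ 497
47^256 ≡ 497^2 = 247009 ≡ 1191
47^512 ≡ 1191^2 = 1418481 ≡ 194
908 = 512 + 256 + 128 + 8 + 4, so 47^908 ≡ 194·1191·497·937·608 ≡ 639 (mod 1381)
908^2 = 824464 ≡ 7
908^4 ≡ 7^2 = 49
908^8 ≡ 49^2 = 2401 ≡ 1020
908^16 ≡ 1020^2 = 1040400 ≡ 507
908^32 ≡ 507^2 = 257049 ≡ 183
908^64 ≡ 183^2 = 33489 ≡ 345
908^128 ≡ 345^2 = 119025 ≡ 259
908^256 ≡ 259^2 = 67081 ≡ 793
364 = 256 + 64 + 32 + 8 + 4, so 908^364 ≡ 793·345·183·1020·49 ≡ 762 (mod 1381)
639·762 = 486918 ≡ 806 (mod 1381)
806 ≡ 806 (mod 1381), so the signature is genuine.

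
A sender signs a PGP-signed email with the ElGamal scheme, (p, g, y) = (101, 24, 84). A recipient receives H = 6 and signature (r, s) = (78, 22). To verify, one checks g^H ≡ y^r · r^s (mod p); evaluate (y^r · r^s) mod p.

68

84^2 = 7056 ≡ 87
84^4 ≡ 87^2 = 7569 ≡ 95
84^8 ≡ 95^2 = 9025 ≡ 36
84^16 ≡ 36^2 = 1296 ≡ 84
84^32 ≡ 84^2 = 7056 ≡ 87
84^64 ≡ 87^2 = 7569 ≡ 95
78 = 64 + 8 + 4 + 2, so 84^78 ≡ 95·36·95·87 ≡ 36 (mod 101)
78^2 = 6084 ≡ 24
78^4 ≡ 24^2 = 576 ≡ 71
78^8 ≡ 71^2 = 5041 ≡ 92
78^16 ≡ 92^2 = 8464 ≡ 81
22 = 16 + 4 + 2, so 78^22 ≡ 81·71·24 ≡ 58 (mod 101)
y^r · r^s ≡ 36·58 = 2088 ≡ 68 (mod 101)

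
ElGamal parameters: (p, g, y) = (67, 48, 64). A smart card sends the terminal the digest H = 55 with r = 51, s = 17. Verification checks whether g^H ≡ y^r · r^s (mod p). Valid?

no

Left side g^H mod p:
Squares mod 67: 48^1≡48, 48^2≡26, 48^4≡6, 48^8≡36, 48^16≡23, 48^32≡60
55 = 32 + 16 + 4 + 2 + 1, so 48^55 ≡ 60·23·6·26·48 ≡ 30 (mod 67)
Right side y^r · r^s mod p:
Squares mod 67: 64^1≡64, 64^2≡9, 64^4≡14, 64^8≡62, 64^16≡25, 64^32≡22
51 = 32 + 16 + 2 + 1, so 64^51 ≡ 22·25·9·64 ≡ 24 (mod 67)
Squares mod 67: 51^1≡51, 51^2≡55, 51^4≡10, 51^8≡33, 51^16≡17
17 = 16 + 1, so 51^17 ≡ 17·51 ≡ 63 (mod 67)
24·63 = 1512 ≡ 38 (mod 67)
30 ≠ 38, so verification fails.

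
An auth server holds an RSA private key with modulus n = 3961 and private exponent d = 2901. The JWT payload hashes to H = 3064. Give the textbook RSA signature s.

Squares mod 3961: H^1≡3064, H^2≡526, H^4≡3367, H^8≡307, H^16≡3146, H^32≡2738, H^64≡2432, H^128≡851, H^256≡3299, H^512≡2534, H^1024≡375, H^2048≡1990
2901 = 2048 + 512 + 256 + 64 + 16 + 4 + 1, so H^2901 ≡ 1990·2534·3299·2432·3146·3367·3064 ≡ 3693 (mod 3961)

3693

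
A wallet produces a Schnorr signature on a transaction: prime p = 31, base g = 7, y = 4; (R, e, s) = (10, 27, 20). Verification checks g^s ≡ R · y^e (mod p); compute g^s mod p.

5

7^2 = 49 ≡ 18
7^4 ≡ 18^2 = 324 ≡ 14
7^8 ≡ 14^2 = 196 ≡ 10
7^16 ≡ 10^2 = 100 ≡ 7
20 = 16 + 4, so 7^20 ≡ 7·14 ≡ 5 (mod 31)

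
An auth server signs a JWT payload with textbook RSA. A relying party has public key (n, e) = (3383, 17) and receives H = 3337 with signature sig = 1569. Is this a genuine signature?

sig^2 ≡ 1569^2 = 2461761 ≡ 2320
sig^4 ≡ 2320^2 = 5382400 ≡ 47
sig^8 ≡ 47^2 = 2209
sig^16 ≡ 2209^2 = 4879681 ≡ 1395
17 = 16 + 1, so sig^17 ≡ 1395·1569 ≡ 3337 (mod 3383)
sig^17 mod 3383 = 3337 matches H.

genuine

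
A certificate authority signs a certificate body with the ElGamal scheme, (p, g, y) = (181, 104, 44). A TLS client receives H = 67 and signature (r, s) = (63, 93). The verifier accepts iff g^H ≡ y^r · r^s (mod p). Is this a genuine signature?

Left side g^H mod p:
104^67 mod 181 = 115
Right side y^r · r^s mod p:
44^63 mod 181 = 42
63^93 mod 181 = 95
42·95 = 3990 ≡ 8 (mod 181)
115 ≠ 8, so verification fails.

forged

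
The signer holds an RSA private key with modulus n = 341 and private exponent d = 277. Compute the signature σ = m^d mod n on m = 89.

m^2 ≡ 89^2 = 7921 ≡ 78
m^4 ≡ 78^2 = 6084 ≡ 287
m^8 ≡ 287^2 = 82369 ≡ 188
m^16 ≡ 188^2 = 35344 ≡ 221
m^32 ≡ 221^2 = 48841 ≡ 78
m^64 ≡ 78^2 = 6084 ≡ 287
m^128 ≡ 287^2 = 82369 ≡ 188
m^256 ≡ 188^2 = 35344 ≡ 221
277 = 256 + 16 + 4 + 1, so m^277 ≡ 221·221·287·89 ≡ 232 (mod 341)

232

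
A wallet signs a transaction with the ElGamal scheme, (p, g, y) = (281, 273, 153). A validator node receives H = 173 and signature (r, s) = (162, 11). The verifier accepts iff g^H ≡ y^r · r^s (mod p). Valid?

no

Left side g^H mod p:
273^2 = 74529 ≡ 64
273^4 ≡ 64^2 = 4096 ≡ 162
273^8 ≡ 162^2 = 26244 ≡ 111
273^16 ≡ 111^2 = 12321 ≡ 238
273^32 ≡ 238^2 = 56644 ≡ 163
273^64 ≡ 163^2 = 26569 ≡ 155
273^128 ≡ 155^2 = 24025 ≡ 140
173 = 128 + 32 + 8 + 4 + 1, so 273^173 ≡ 140·163·111·162·273 ≡ 101 (mod 281)
Right side y^r · r^s mod p:
153^2 = 23409 ≡ 86
153^4 ≡ 86^2 = 7396 ≡ 90
153^8 ≡ 90^2 = 8100 ≡ 232
153^16 ≡ 232^2 = 53824 ≡ 153
153^32 ≡ 153^2 = 23409 ≡ 86
153^64 ≡ 86^2 = 7396 ≡ 90
153^128 ≡ 90^2 = 8100 ≡ 232
162 = 128 + 32 + 2, so 153^162 ≡ 232·86·86 ≡ 86 (mod 281)
162^2 = 26244 ≡ 111
162^4 ≡ 111^2 = 12321 ≡ 238
162^8 ≡ 238^2 = 56644 ≡ 163
11 = 8 + 2 + 1, so 162^11 ≡ 163·111·162 ≡ 236 (mod 281)
86·236 = 20296 ≡ 64 (mod 281)
101 ≠ 64, so verification fails.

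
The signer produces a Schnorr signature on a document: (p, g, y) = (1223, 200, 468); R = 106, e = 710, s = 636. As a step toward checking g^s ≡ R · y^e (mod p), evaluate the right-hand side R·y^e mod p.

16

468^710 mod 1223 = 1177
R · y^e ≡ 106·1177 = 124762 ≡ 16 (mod 1223)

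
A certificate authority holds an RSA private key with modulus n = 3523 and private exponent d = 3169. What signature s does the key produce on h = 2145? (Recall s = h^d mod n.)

2145

Squares mod 3523: h^1≡2145, h^2≡3510, h^4≡169, h^8≡377, h^16≡1209, h^32≡3159, h^64≡2145, h^128≡3510, h^256≡169, h^512≡377, h^1024≡1209, h^2048≡3159
3169 = 2048 + 1024 + 64 + 32 + 1, so h^3169 ≡ 3159·1209·2145·3159·2145 ≡ 2145 (mod 3523)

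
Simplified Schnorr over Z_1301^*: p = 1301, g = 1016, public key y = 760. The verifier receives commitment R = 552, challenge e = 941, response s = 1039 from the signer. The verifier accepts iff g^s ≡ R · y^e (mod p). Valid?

g^s mod p:
1016^2 = 1032256 ≡ 563
1016^4 ≡ 563^2 = 316969 ≡ 826
1016^8 ≡ 826^2 = 682276 ≡ 552
1016^16 ≡ 552^2 = 304704 ≡ 270
1016^32 ≡ 270^2 = 72900 ≡ 44
1016^64 ≡ 44^2 = 1936 ≡ 635
1016^128 ≡ 635^2 = 403225 ≡ 1216
1016^256 ≡ 1216^2 = 1478656 ≡ 720
1016^512 ≡ 720^2 = 518400 ≡ 602
1016^1024 ≡ 602^2 = 362404 ≡ 726
1039 = 1024 + 8 + 4 + 2 + 1, so 1016^1039 ≡ 726·552·826·563·1016 ≡ 1161 (mod 1301)
R · y^e mod p:
760^2 = 577600 ≡ 1257
760^4 ≡ 1257^2 = 1580049 ≡ 635
760^8 ≡ 635^2 = 403225 ≡ 1216
760^16 ≡ 1216^2 = 1478656 ≡ 720
760^32 ≡ 720^2 = 518400 ≡ 602
760^64 ≡ 602^2 = 362404 ≡ 726
760^128 ≡ 726^2 = 527076 ≡ 171
760^256 ≡ 171^2 = 29241 ≡ 619
760^512 ≡ 619^2 = 383161 ≡ 667
941 = 512 + 256 + 128 + 32 + 8 + 4 + 1, so 760^941 ≡ 667·619·171·602·1216·635·760 ≡ 292 (mod 1301)
552·292 = 161184 ≡ 1161 (mod 1301)
1161 ≡ 1161 (mod 1301); signature holds.

yes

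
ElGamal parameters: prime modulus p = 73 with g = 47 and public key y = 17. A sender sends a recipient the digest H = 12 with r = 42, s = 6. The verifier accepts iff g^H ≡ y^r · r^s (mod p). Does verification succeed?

passes

Left side g^H mod p:
47^2 = 2209 ≡ 19
47^4 ≡ 19^2 = 361 ≡ 69
47^8 ≡ 69^2 = 4761 ≡ 16
12 = 8 + 4, so 47^12 ≡ 16·69 ≡ 9 (mod 73)
Right side y^r · r^s mod p:
17^2 = 289 ≡ 70
17^4 ≡ 70^2 = 4900 ≡ 9
17^8 ≡ 9^2 = 81 ≡ 8
17^16 ≡ 8^2 = 64
17^32 ≡ 64^2 = 4096 ≡ 8
42 = 32 + 8 + 2, so 17^42 ≡ 8·8·70 ≡ 27 (mod 73)
42^2 = 1764 ≡ 12
42^4 ≡ 12^2 = 144 ≡ 71
6 = 4 + 2, so 42^6 ≡ 71·12 ≡ 49 (mod 73)
27·49 = 1323 ≡ 9 (mod 73)
9 ≡ 9 (mod 73), so the signature is genuine.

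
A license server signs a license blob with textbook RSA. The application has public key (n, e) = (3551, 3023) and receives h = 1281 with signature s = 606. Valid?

s^2 ≡ 606^2 = 367236 ≡ 1483
s^4 ≡ 1483^2 = 2199289 ≡ 1220
s^8 ≡ 1220^2 = 1488400 ≡ 531
s^16 ≡ 531^2 = 281961 ≡ 1432
s^32 ≡ 1432^2 = 2050624 ≡ 1697
s^64 ≡ 1697^2 = 2879809 ≡ 3499
s^128 ≡ 3499^2 = 12243001 ≡ 2704
s^256 ≡ 2704^2 = 7311616 ≡ 107
s^512 ≡ 107^2 = 11449 ≡ 796
s^1024 ≡ 796^2 = 633616 ≡ 1538
s^2048 ≡ 1538^2 = 2365444 ≡ 478
3023 = 2048 + 512 + 256 + 128 + 64 + 8 + 4 + 2 + 1, so s^3023 ≡ 478·796·107·2704·3499·531·1220·1483·606 ≡ 454 (mod 3551)
s^3023 mod 3551 = 454, but h = 1281.

no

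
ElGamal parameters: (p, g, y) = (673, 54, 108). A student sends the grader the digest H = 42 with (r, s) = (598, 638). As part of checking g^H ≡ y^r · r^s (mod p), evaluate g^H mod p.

Squares mod 673: 54^1≡54, 54^2≡224, 54^4≡374, 54^8≡565, 54^16≡223, 54^32≡600
42 = 32 + 8 + 2, so 54^42 ≡ 600·565·224 ≡ 64 (mod 673)

64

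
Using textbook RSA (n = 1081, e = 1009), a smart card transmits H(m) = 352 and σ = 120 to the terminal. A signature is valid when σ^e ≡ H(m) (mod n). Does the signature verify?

σ^2 ≡ 120^2 = 14400 ≡ 347
σ^4 ≡ 347^2 = 120409 ≡ 418
σ^8 ≡ 418^2 = 174724 ≡ 683
σ^16 ≡ 683^2 = 466489 ≡ 578
σ^32 ≡ 578^2 = 334084 ≡ 55
σ^64 ≡ 55^2 = 3025 ≡ 863
σ^128 ≡ 863^2 = 744769 ≡ 1041
σ^256 ≡ 1041^2 = 1083681 ≡ 519
σ^512 ≡ 519^2 = 269361 ≡ 192
1009 = 512 + 256 + 128 + 64 + 32 + 16 + 1, so σ^1009 ≡ 192·519·1041·863·55·578·120 ≡ 352 (mod 1081)
352 = H(m), so the signature checks out.

verifies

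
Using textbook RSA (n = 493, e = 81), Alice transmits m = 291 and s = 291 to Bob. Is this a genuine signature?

s^2 ≡ 291^2 = 84681 ≡ 378
s^4 ≡ 378^2 = 142884 ≡ 407
s^8 ≡ 407^2 = 165649 ≡ 1
s^16 ≡ 1^2 = 1
s^32 ≡ 1^2 = 1
s^64 ≡ 1^2 = 1
81 = 64 + 16 + 1, so s^81 ≡ 1·1·291 ≡ 291 (mod 493)
291 = m, so the signature checks out.

genuine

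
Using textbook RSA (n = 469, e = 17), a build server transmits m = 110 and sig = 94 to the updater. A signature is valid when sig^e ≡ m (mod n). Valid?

yes

sig^2 ≡ 94^2 = 8836 ≡ 394
sig^4 ≡ 394^2 = 155236 ≡ 466
sig^8 ≡ 466^2 = 217156 ≡ 9
sig^16 ≡ 9^2 = 81
17 = 16 + 1, so sig^17 ≡ 81·94 ≡ 110 (mod 469)
sig^17 mod 469 = 110 matches m.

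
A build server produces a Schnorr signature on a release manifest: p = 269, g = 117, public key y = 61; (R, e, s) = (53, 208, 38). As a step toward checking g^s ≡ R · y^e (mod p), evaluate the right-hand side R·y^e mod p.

61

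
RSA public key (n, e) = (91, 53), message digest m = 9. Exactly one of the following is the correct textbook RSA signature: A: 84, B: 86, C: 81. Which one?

Candidate A: Squares mod 91: 84^1≡84, 84^2≡49, 84^4≡35, 84^8≡42, 84^16≡35, 84^32≡42; 53 = 32 + 16 + 4 + 1, so 84^53 ≡ 42·35·35·84 ≡ 28 (mod 91)
Candidate B: Squares mod 91: 86^1≡86, 86^2≡25, 86^4≡79, 86^8≡53, 86^16≡79, 86^32≡53; 53 = 32 + 16 + 4 + 1, so 86^53 ≡ 53·79·79·86 ≡ 60 (mod 91)
Candidate C: Squares mod 91: 81^1≡81, 81^2≡9, 81^4≡81, 81^8≡9, 81^16≡81, 81^32≡9; 53 = 32 + 16 + 4 + 1, so 81^53 ≡ 9·81·81·81 ≡ 9 (mod 91)
  → matches m = 9

C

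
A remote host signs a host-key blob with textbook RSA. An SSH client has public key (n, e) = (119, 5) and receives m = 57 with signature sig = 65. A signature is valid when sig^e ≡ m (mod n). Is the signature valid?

sig^2 ≡ 65^2 = 4225 ≡ 60
sig^4 ≡ 60^2 = 3600 ≡ 30
5 = 4 + 1, so sig^5 ≡ 30·65 ≡ 46 (mod 119)
The recovered value 46 does not match the digest 57.

invalid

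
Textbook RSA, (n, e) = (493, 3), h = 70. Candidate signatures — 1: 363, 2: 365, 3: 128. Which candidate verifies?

Candidate 1: 363^3 mod 493 = 301
Candidate 2: 365^3 mod 493 = 70
  → matches h = 70
Candidate 3: 128^3 mod 493 = 423

2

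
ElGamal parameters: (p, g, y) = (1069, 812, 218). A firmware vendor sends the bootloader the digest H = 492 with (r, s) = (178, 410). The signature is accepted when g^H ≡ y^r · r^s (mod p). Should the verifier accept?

Left side g^H mod p:
812^2 = 659344 ≡ 840
812^4 ≡ 840^2 = 705600 ≡ 60
812^8 ≡ 60^2 = 3600 ≡ 393
812^16 ≡ 393^2 = 154449 ≡ 513
812^32 ≡ 513^2 = 263169 ≡ 195
812^64 ≡ 195^2 = 38025 ≡ 610
812^128 ≡ 610^2 = 372100 ≡ 88
812^256 ≡ 88^2 = 7744 ≡ 261
492 = 256 + 128 + 64 + 32 + 8 + 4, so 812^492 ≡ 261·88·610·195·393·60 ≡ 427 (mod 1069)
Right side y^r · r^s mod p:
218^2 = 47524 ≡ 488
218^4 ≡ 488^2 = 238144 ≡ 826
218^8 ≡ 826^2 = 682276 ≡ 254
218^16 ≡ 254^2 = 64516 ≡ 376
218^32 ≡ 376^2 = 141376 ≡ 268
218^64 ≡ 268^2 = 71824 ≡ 201
218^128 ≡ 201^2 = 40401 ≡ 848
178 = 128 + 32 + 16 + 2, so 218^178 ≡ 848·268·376·488 ≡ 983 (mod 1069)
178^2 = 31684 ≡ 683
178^4 ≡ 683^2 = 466489 ≡ 405
178^8 ≡ 405^2 = 164025 ≡ 468
178^16 ≡ 468^2 = 219024 ≡ 948
178^32 ≡ 948^2 = 898704 ≡ 744
178^64 ≡ 744^2 = 553536 ≡ 863
178^128 ≡ 863^2 = 744769 ≡ 745
178^256 ≡ 745^2 = 555025 ≡ 214
410 = 256 + 128 + 16 + 8 + 2, so 178^410 ≡ 214·745·948·468·683 ≡ 803 (mod 1069)
983·803 = 789349 ≡ 427 (mod 1069)
427 ≡ 427 (mod 1069), so the signature is genuine.

accept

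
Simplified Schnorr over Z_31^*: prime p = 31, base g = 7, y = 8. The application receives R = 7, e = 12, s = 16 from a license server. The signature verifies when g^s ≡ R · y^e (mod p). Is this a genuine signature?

forged

g^s mod p:
Squares mod 31: 7^1≡7, 7^2≡18, 7^4≡14, 7^8≡10, 7^16≡7
7^16 ≡ 7 (mod 31)
R · y^e mod p:
Squares mod 31: 8^1≡8, 8^2≡2, 8^4≡4, 8^8≡16
12 = 8 + 4, so 8^12 ≡ 16·4 ≡ 2 (mod 31)
7·2 = 14 ≡ 14 (mod 31)
7 ≠ 14; the check fails.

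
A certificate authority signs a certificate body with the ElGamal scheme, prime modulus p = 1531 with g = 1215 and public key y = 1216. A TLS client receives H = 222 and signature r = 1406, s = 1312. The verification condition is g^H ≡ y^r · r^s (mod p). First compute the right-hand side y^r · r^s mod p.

674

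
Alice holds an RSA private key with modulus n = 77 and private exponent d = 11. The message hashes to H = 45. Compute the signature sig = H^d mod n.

H^2 ≡ 45^2 = 2025 ≡ 23
H^4 ≡ 23^2 = 529 ≡ 67
H^8 ≡ 67^2 = 4489 ≡ 23
11 = 8 + 2 + 1, so H^11 ≡ 23·23·45 ≡ 12 (mod 77)

12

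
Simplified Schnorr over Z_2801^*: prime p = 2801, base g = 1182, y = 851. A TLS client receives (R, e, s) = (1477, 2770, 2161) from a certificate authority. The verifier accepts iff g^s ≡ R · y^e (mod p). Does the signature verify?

does not verify

g^s mod p:
1182^2 = 1397124 ≡ 2226
1182^4 ≡ 2226^2 = 4955076 ≡ 107
1182^8 ≡ 107^2 = 11449 ≡ 245
1182^16 ≡ 245^2 = 60025 ≡ 1204
1182^32 ≡ 1204^2 = 1449616 ≡ 1499
1182^64 ≡ 1499^2 = 2247001 ≡ 599
1182^128 ≡ 599^2 = 358801 ≡ 273
1182^256 ≡ 273^2 = 74529 ≡ 1703
1182^512 ≡ 1703^2 = 2900209 ≡ 1174
1182^1024 ≡ 1174^2 = 1378276 ≡ 184
1182^2048 ≡ 184^2 = 33856 ≡ 244
2161 = 2048 + 64 + 32 + 16 + 1, so 1182^2161 ≡ 244·599·1499·1204·1182 ≡ 581 (mod 2801)
R · y^e mod p:
851^2 = 724201 ≡ 1543
851^4 ≡ 1543^2 = 2380849 ≡ 2800
851^8 ≡ 2800^2 = 7840000 ≡ 1
851^16 ≡ 1^2 = 1
851^32 ≡ 1^2 = 1
851^64 ≡ 1^2 = 1
851^128 ≡ 1^2 = 1
851^256 ≡ 1^2 = 1
851^512 ≡ 1^2 = 1
851^1024 ≡ 1^2 = 1
851^2048 ≡ 1^2 = 1
2770 = 2048 + 512 + 128 + 64 + 16 + 2, so 851^2770 ≡ 1·1·1·1·1·1543 ≡ 1543 (mod 2801)
1477·1543 = 2279011 ≡ 1798 (mod 2801)
581 ≠ 1798; the check fails.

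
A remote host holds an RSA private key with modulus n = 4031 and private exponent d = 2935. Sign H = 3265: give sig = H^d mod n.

H^2 ≡ 3265^2 = 10660225 ≡ 2261
H^4 ≡ 2261^2 = 5112121 ≡ 813
H^8 ≡ 813^2 = 660969 ≡ 3916
H^16 ≡ 3916^2 = 15335056 ≡ 1132
H^32 ≡ 1132^2 = 1281424 ≡ 3597
H^64 ≡ 3597^2 = 12938409 ≡ 2930
H^128 ≡ 2930^2 = 8584900 ≡ 2901
H^256 ≡ 2901^2 = 8415801 ≡ 3104
H^512 ≡ 3104^2 = 9634816 ≡ 726
H^1024 ≡ 726^2 = 527076 ≡ 3046
H^2048 ≡ 3046^2 = 9278116 ≡ 2785
2935 = 2048 + 512 + 256 + 64 + 32 + 16 + 4 + 2 + 1, so H^2935 ≡ 2785·726·3104·2930·3597·1132·813·2261·3265 ≡ 1897 (mod 4031)

1897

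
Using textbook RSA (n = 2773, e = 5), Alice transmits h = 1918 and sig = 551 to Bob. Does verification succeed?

sig^5 mod 2773 = 430
sig^5 mod 2773 = 430, but h = 1918.

fails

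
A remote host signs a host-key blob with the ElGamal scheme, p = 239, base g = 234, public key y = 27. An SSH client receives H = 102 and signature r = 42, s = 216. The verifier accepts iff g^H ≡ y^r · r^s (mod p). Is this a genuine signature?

genuine

Left side g^H mod p:
234^2 = 54756 ≡ 25
234^4 ≡ 25^2 = 625 ≡ 147
234^8 ≡ 147^2 = 21609 ≡ 99
234^16 ≡ 99^2 = 9801 ≡ 2
234^32 ≡ 2^2 = 4
234^64 ≡ 4^2 = 16
102 = 64 + 32 + 4 + 2, so 234^102 ≡ 16·4·147·25 ≡ 24 (mod 239)
Right side y^r · r^s mod p:
27^2 = 729 ≡ 12
27^4 ≡ 12^2 = 144
27^8 ≡ 144^2 = 20736 ≡ 182
27^16 ≡ 182^2 = 33124 ≡ 142
27^32 ≡ 142^2 = 20164 ≡ 88
42 = 32 + 8 + 2, so 27^42 ≡ 88·182·12 ≡ 36 (mod 239)
42^2 = 1764 ≡ 91
42^4 ≡ 91^2 = 8281 ≡ 155
42^8 ≡ 155^2 = 24025 ≡ 125
42^16 ≡ 125^2 = 15625 ≡ 90
42^32 ≡ 90^2 = 8100 ≡ 213
42^64 ≡ 213^2 = 45369 ≡ 198
42^128 ≡ 198^2 = 39204 ≡ 8
216 = 128 + 64 + 16 + 8, so 42^216 ≡ 8·198·90·125 ≡ 160 (mod 239)
36·160 = 5760 ≡ 24 (mod 239)
24 ≡ 24 (mod 239), so the signature is genuine.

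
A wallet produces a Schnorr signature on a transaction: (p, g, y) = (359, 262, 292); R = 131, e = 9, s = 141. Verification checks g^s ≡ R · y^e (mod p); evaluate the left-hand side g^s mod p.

262^2 = 68644 ≡ 75
262^4 ≡ 75^2 = 5625 ≡ 240
262^8 ≡ 240^2 = 57600 ≡ 160
262^16 ≡ 160^2 = 25600 ≡ 111
262^32 ≡ 111^2 = 12321 ≡ 115
262^64 ≡ 115^2 = 13225 ≡ 301
262^128 ≡ 301^2 = 90601 ≡ 133
141 = 128 + 8 + 4 + 1, so 262^141 ≡ 133·160·240·262 ≡ 60 (mod 359)

60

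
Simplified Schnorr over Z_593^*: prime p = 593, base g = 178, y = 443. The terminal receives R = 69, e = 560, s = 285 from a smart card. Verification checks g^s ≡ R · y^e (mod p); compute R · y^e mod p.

443^2 = 196249 ≡ 559
443^4 ≡ 559^2 = 312481 ≡ 563
443^8 ≡ 563^2 = 316969 ≡ 307
443^16 ≡ 307^2 = 94249 ≡ 555
443^32 ≡ 555^2 = 308025 ≡ 258
443^64 ≡ 258^2 = 66564 ≡ 148
443^128 ≡ 148^2 = 21904 ≡ 556
443^256 ≡ 556^2 = 309136 ≡ 183
443^512 ≡ 183^2 = 33489 ≡ 281
560 = 512 + 32 + 16, so 443^560 ≡ 281·258·555 ≡ 154 (mod 593)
R · y^e ≡ 69·154 = 10626 ≡ 545 (mod 593)

545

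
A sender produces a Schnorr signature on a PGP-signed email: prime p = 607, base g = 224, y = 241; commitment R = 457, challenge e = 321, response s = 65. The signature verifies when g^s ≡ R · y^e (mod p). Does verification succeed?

g^s mod p:
224^2 = 50176 ≡ 402
224^4 ≡ 402^2 = 161604 ≡ 142
224^8 ≡ 142^2 = 20164 ≡ 133
224^16 ≡ 133^2 = 17689 ≡ 86
224^32 ≡ 86^2 = 7396 ≡ 112
224^64 ≡ 112^2 = 12544 ≡ 404
65 = 64 + 1, so 224^65 ≡ 404·224 ≡ 53 (mod 607)
R · y^e mod p:
241^2 = 58081 ≡ 416
241^4 ≡ 416^2 = 173056 ≡ 61
241^8 ≡ 61^2 = 3721 ≡ 79
241^16 ≡ 79^2 = 6241 ≡ 171
241^32 ≡ 171^2 = 29241 ≡ 105
241^64 ≡ 105^2 = 11025 ≡ 99
241^128 ≡ 99^2 = 9801 ≡ 89
241^256 ≡ 89^2 = 7921 ≡ 30
321 = 256 + 64 + 1, so 241^321 ≡ 30·99·241 ≡ 117 (mod 607)
457·117 = 53469 ≡ 53 (mod 607)
53 ≡ 53 (mod 607); signature holds.

passes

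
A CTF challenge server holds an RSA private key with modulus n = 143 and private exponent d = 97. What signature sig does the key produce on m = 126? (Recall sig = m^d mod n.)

113

m^2 ≡ 126^2 = 15876 ≡ 3
m^4 ≡ 3^2 = 9
m^8 ≡ 9^2 = 81
m^16 ≡ 81^2 = 6561 ≡ 126
m^32 ≡ 126^2 = 15876 ≡ 3
m^64 ≡ 3^2 = 9
97 = 64 + 32 + 1, so m^97 ≡ 9·3·126 ≡ 113 (mod 143)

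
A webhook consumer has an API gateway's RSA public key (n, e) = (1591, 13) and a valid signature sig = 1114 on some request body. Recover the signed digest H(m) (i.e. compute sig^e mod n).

1150

Squares mod 1591: sig^1≡1114, sig^2≡16, sig^4≡256, sig^8≡305
13 = 8 + 4 + 1, so sig^13 ≡ 305·256·1114 ≡ 1150 (mod 1591)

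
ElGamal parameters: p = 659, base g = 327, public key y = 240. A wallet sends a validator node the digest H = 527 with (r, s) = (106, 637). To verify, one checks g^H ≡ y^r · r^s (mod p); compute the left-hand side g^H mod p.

327^2 = 106929 ≡ 171
327^4 ≡ 171^2 = 29241 ≡ 245
327^8 ≡ 245^2 = 60025 ≡ 56
327^16 ≡ 56^2 = 3136 ≡ 500
327^32 ≡ 500^2 = 250000 ≡ 239
327^64 ≡ 239^2 = 57121 ≡ 447
327^128 ≡ 447^2 = 199809 ≡ 132
327^256 ≡ 132^2 = 17424 ≡ 290
327^512 ≡ 290^2 = 84100 ≡ 407
527 = 512 + 8 + 4 + 2 + 1, so 327^527 ≡ 407·56·245·171·327 ≡ 316 (mod 659)

316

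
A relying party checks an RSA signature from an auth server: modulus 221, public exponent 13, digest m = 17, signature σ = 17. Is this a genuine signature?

genuine

σ^2 ≡ 17^2 = 289 ≡ 68
σ^4 ≡ 68^2 = 4624 ≡ 204
σ^8 ≡ 204^2 = 41616 ≡ 68
13 = 8 + 4 + 1, so σ^13 ≡ 68·204·17 ≡ 17 (mod 221)
17 = m, so the signature checks out.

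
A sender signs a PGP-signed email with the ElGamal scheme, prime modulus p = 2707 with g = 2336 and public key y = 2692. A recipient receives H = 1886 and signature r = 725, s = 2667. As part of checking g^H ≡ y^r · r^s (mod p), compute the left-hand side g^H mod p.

1493

2336^2 = 5456896 ≡ 2291
2336^4 ≡ 2291^2 = 5248681 ≡ 2515
2336^8 ≡ 2515^2 = 6325225 ≡ 1673
2336^16 ≡ 1673^2 = 2798929 ≡ 2598
2336^32 ≡ 2598^2 = 6749604 ≡ 1053
2336^64 ≡ 1053^2 = 1108809 ≡ 1646
2336^128 ≡ 1646^2 = 2709316 ≡ 2316
2336^256 ≡ 2316^2 = 5363856 ≡ 1289
2336^512 ≡ 1289^2 = 1661521 ≡ 2130
2336^1024 ≡ 2130^2 = 4536900 ≡ 2675
1886 = 1024 + 512 + 256 + 64 + 16 + 8 + 4 + 2, so 2336^1886 ≡ 2675·2130·1289·1646·2598·1673·2515·2291 ≡ 1493 (mod 2707)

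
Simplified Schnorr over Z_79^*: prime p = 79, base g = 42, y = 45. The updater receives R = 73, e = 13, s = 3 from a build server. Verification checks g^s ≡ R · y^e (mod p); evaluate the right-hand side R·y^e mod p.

65

Squares mod 79: 45^1≡45, 45^2≡50, 45^4≡51, 45^8≡73
13 = 8 + 4 + 1, so 45^13 ≡ 73·51·45 ≡ 55 (mod 79)
R · y^e ≡ 73·55 = 4015 ≡ 65 (mod 79)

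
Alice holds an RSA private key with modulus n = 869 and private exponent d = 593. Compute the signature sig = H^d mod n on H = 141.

H^2 ≡ 141^2 = 19881 ≡ 763
H^4 ≡ 763^2 = 582169 ≡ 808
H^8 ≡ 808^2 = 652864 ≡ 245
H^16 ≡ 245^2 = 60025 ≡ 64
H^32 ≡ 64^2 = 4096 ≡ 620
H^64 ≡ 620^2 = 384400 ≡ 302
H^128 ≡ 302^2 = 91204 ≡ 828
H^256 ≡ 828^2 = 685584 ≡ 812
H^512 ≡ 812^2 = 659344 ≡ 642
593 = 512 + 64 + 16 + 1, so H^593 ≡ 642·302·64·141 ≡ 245 (mod 869)

245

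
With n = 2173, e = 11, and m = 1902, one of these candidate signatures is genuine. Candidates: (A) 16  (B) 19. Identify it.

Candidate A: 16^2 = 256; 16^4 ≡ 256^2 = 65536 ≡ 346; 16^8 ≡ 346^2 = 119716 ≡ 201; 11 = 8 + 2 + 1, so 16^11 ≡ 201·256·16 ≡ 1902 (mod 2173)
  → matches m = 1902
Candidate B: 19^2 = 361; 19^4 ≡ 361^2 = 130321 ≡ 2114; 19^8 ≡ 2114^2 = 4468996 ≡ 1308; 11 = 8 + 2 + 1, so 19^11 ≡ 1308·361·19 ≡ 1428 (mod 2173)

A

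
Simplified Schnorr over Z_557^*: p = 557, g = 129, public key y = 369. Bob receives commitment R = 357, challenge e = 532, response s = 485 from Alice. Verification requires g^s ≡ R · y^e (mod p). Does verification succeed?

passes

g^s mod p:
129^485 mod 557 = 142
R · y^e mod p:
369^532 mod 557 = 16
357·16 = 5712 ≡ 142 (mod 557)
142 ≡ 142 (mod 557); signature holds.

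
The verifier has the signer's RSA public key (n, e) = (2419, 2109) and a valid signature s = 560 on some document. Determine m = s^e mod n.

1613

s^2 ≡ 560^2 = 313600 ≡ 1549
s^4 ≡ 1549^2 = 2399401 ≡ 2172
s^8 ≡ 2172^2 = 4717584 ≡ 534
s^16 ≡ 534^2 = 285156 ≡ 2133
s^32 ≡ 2133^2 = 4549689 ≡ 1969
s^64 ≡ 1969^2 = 3876961 ≡ 1723
s^128 ≡ 1723^2 = 2968729 ≡ 616
s^256 ≡ 616^2 = 379456 ≡ 2092
s^512 ≡ 2092^2 = 4376464 ≡ 493
s^1024 ≡ 493^2 = 243049 ≡ 1149
s^2048 ≡ 1149^2 = 1320201 ≡ 1846
2109 = 2048 + 32 + 16 + 8 + 4 + 1, so s^2109 ≡ 1846·1969·2133·534·2172·560 ≡ 1613 (mod 2419)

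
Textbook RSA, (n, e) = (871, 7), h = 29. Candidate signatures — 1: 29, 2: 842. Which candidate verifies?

Candidate 1: 29^2 = 841; 29^4 ≡ 841^2 = 707281 ≡ 29; 7 = 4 + 2 + 1, so 29^7 ≡ 29·841·29 ≡ 29 (mod 871)
  → matches h = 29
Candidate 2: 842^2 = 708964 ≡ 841; 842^4 ≡ 841^2 = 707281 ≡ 29; 7 = 4 + 2 + 1, so 842^7 ≡ 29·841·842 ≡ 842 (mod 871)

1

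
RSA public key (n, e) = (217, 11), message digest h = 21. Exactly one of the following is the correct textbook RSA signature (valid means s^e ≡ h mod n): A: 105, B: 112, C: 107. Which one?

A

Candidate A: 105^11 mod 217 = 21
  → matches h = 21
Candidate B: 112^11 mod 217 = 196
Candidate C: 107^11 mod 217 = 102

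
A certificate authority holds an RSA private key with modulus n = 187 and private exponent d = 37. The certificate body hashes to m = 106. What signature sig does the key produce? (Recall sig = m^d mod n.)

72

m^37 mod 187 = 72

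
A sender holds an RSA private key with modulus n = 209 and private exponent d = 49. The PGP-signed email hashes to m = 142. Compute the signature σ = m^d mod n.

120

Squares mod 209: m^1≡142, m^2≡100, m^4≡177, m^8≡188, m^16≡23, m^32≡111
49 = 32 + 16 + 1, so m^49 ≡ 111·23·142 ≡ 120 (mod 209)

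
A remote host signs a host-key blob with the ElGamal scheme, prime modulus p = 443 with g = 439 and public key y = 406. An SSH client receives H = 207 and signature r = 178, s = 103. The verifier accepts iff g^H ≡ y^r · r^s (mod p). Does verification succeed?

passes

Left side g^H mod p:
Squares mod 443: 439^1≡439, 439^2≡16, 439^4≡256, 439^8≡415, 439^16≡341, 439^32≡215, 439^64≡153, 439^128≡373
207 = 128 + 64 + 8 + 4 + 2 + 1, so 439^207 ≡ 373·153·415·256·16·439 ≡ 226 (mod 443)
Right side y^r · r^s mod p:
Squares mod 443: 406^1≡406, 406^2≡40, 406^4≡271, 406^8≡346, 406^16≡106, 406^32≡161, 406^64≡227, 406^128≡141
178 = 128 + 32 + 16 + 2, so 406^178 ≡ 141·161·106·40 ≡ 301 (mod 443)
Squares mod 443: 178^1≡178, 178^2≡231, 178^4≡201, 178^8≡88, 178^16≡213, 178^32≡183, 178^64≡264
103 = 64 + 32 + 4 + 2 + 1, so 178^103 ≡ 264·183·201·231·178 ≡ 92 (mod 443)
301·92 = 27692 ≡ 226 (mod 443)
226 ≡ 226 (mod 443), so the signature is genuine.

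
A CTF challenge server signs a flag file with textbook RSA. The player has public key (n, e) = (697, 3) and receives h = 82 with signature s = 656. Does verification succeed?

passes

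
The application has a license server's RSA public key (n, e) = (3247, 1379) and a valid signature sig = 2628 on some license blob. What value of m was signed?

sig^2 ≡ 2628^2 = 6906384 ≡ 15
sig^4 ≡ 15^2 = 225
sig^8 ≡ 225^2 = 50625 ≡ 1920
sig^16 ≡ 1920^2 = 3686400 ≡ 1055
sig^32 ≡ 1055^2 = 1113025 ≡ 2551
sig^64 ≡ 2551^2 = 6507601 ≡ 613
sig^128 ≡ 613^2 = 375769 ≡ 2364
sig^256 ≡ 2364^2 = 5588496 ≡ 409
sig^512 ≡ 409^2 = 167281 ≡ 1684
sig^1024 ≡ 1684^2 = 2835856 ≡ 1225
1379 = 1024 + 256 + 64 + 32 + 2 + 1, so sig^1379 ≡ 1225·409·613·2551·15·2628 ≡ 1204 (mod 3247)

1204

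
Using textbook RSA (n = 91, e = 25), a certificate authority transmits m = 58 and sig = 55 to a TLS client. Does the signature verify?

does not verify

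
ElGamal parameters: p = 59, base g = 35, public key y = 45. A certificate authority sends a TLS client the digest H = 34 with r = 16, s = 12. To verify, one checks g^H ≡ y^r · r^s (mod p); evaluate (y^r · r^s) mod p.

Squares mod 59: 45^1≡45, 45^2≡19, 45^4≡7, 45^8≡49, 45^16≡41
45^16 ≡ 41 (mod 59)
Squares mod 59: 16^1≡16, 16^2≡20, 16^4≡46, 16^8≡51
12 = 8 + 4, so 16^12 ≡ 51·46 ≡ 45 (mod 59)
y^r · r^s ≡ 41·45 = 1845 ≡ 16 (mod 59)

16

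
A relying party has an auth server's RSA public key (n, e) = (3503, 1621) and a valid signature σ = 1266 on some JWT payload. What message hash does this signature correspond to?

3219

Squares mod 3503: σ^1≡1266, σ^2≡1885, σ^4≡1183, σ^8≡1792, σ^16≡2516, σ^32≡335, σ^64≡129, σ^128≡2629, σ^256≡222, σ^512≡242, σ^1024≡2516
1621 = 1024 + 512 + 64 + 16 + 4 + 1, so σ^1621 ≡ 2516·242·129·2516·1183·1266 ≡ 3219 (mod 3503)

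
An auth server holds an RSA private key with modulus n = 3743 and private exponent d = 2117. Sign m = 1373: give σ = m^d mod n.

1754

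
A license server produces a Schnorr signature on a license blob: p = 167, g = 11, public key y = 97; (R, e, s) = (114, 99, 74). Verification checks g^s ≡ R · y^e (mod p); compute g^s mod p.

4

11^74 mod 167 = 4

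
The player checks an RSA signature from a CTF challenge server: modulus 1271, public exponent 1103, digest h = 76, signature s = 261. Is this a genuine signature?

forged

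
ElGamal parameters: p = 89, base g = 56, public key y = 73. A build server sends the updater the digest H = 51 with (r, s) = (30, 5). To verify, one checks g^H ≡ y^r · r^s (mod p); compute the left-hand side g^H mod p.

56^2 = 3136 ≡ 21
56^4 ≡ 21^2 = 441 ≡ 85
56^8 ≡ 85^2 = 7225 ≡ 16
56^16 ≡ 16^2 = 256 ≡ 78
56^32 ≡ 78^2 = 6084 ≡ 32
51 = 32 + 16 + 2 + 1, so 56^51 ≡ 32·78·21·56 ≡ 76 (mod 89)

76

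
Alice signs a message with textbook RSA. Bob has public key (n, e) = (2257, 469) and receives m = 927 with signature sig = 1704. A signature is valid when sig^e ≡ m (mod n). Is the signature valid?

valid

sig^2 ≡ 1704^2 = 2903616 ≡ 1114
sig^4 ≡ 1114^2 = 1240996 ≡ 1903
sig^8 ≡ 1903^2 = 3621409 ≡ 1181
sig^16 ≡ 1181^2 = 1394761 ≡ 2192
sig^32 ≡ 2192^2 = 4804864 ≡ 1968
sig^64 ≡ 1968^2 = 3873024 ≡ 12
sig^128 ≡ 12^2 = 144
sig^256 ≡ 144^2 = 20736 ≡ 423
469 = 256 + 128 + 64 + 16 + 4 + 1, so sig^469 ≡ 423·144·12·2192·1903·1704 ≡ 927 (mod 2257)
Since 927 equals the digest 927, verification succeeds.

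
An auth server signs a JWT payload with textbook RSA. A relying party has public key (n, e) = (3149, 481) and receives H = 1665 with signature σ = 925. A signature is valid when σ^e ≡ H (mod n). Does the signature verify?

does not verify

σ^481 mod 3149 = 1424
1424 ≠ 1665, so verification fails.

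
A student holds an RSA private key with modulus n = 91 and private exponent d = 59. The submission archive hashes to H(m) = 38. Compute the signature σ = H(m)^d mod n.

(H(m))^2 ≡ 38^2 = 1444 ≡ 79
(H(m))^4 ≡ 79^2 = 6241 ≡ 53
(H(m))^8 ≡ 53^2 = 2809 ≡ 79
(H(m))^16 ≡ 79^2 = 6241 ≡ 53
(H(m))^32 ≡ 53^2 = 2809 ≡ 79
59 = 32 + 16 + 8 + 2 + 1, so (H(m))^59 ≡ 79·53·79·79·38 ≡ 12 (mod 91)

12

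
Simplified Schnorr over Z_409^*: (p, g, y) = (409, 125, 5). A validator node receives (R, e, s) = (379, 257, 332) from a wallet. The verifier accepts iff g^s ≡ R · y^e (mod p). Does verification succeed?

fails

g^s mod p:
125^2 = 15625 ≡ 83
125^4 ≡ 83^2 = 6889 ≡ 345
125^8 ≡ 345^2 = 119025 ≡ 6
125^16 ≡ 6^2 = 36
125^32 ≡ 36^2 = 1296 ≡ 69
125^64 ≡ 69^2 = 4761 ≡ 262
125^128 ≡ 262^2 = 68644 ≡ 341
125^256 ≡ 341^2 = 116281 ≡ 125
332 = 256 + 64 + 8 + 4, so 125^332 ≡ 125·262·6·345 ≡ 341 (mod 409)
R · y^e mod p:
5^2 = 25
5^4 ≡ 25^2 = 625 ≡ 216
5^8 ≡ 216^2 = 46656 ≡ 30
5^16 ≡ 30^2 = 900 ≡ 82
5^32 ≡ 82^2 = 6724 ≡ 180
5^64 ≡ 180^2 = 32400 ≡ 89
5^128 ≡ 89^2 = 7921 ≡ 150
5^256 ≡ 150^2 = 22500 ≡ 5
257 = 256 + 1, so 5^257 ≡ 5·5 ≡ 25 (mod 409)
379·25 = 9475 ≡ 68 (mod 409)
341 ≠ 68; the check fails.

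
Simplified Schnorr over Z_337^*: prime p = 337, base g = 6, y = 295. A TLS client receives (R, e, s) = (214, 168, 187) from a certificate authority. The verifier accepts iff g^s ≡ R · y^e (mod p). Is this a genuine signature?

forged

g^s mod p:
Squares mod 337: 6^1≡6, 6^2≡36, 6^4≡285, 6^8≡8, 6^16≡64, 6^32≡52, 6^64≡8, 6^128≡64
187 = 128 + 32 + 16 + 8 + 2 + 1, so 6^187 ≡ 64·52·64·8·36·6 ≡ 7 (mod 337)
R · y^e mod p:
Squares mod 337: 295^1≡295, 295^2≡79, 295^4≡175, 295^8≡295, 295^16≡79, 295^32≡175, 295^64≡295, 295^128≡79
168 = 128 + 32 + 8, so 295^168 ≡ 79·175·295 ≡ 1 (mod 337)
214·1 = 214 ≡ 214 (mod 337)
7 ≠ 214; the check fails.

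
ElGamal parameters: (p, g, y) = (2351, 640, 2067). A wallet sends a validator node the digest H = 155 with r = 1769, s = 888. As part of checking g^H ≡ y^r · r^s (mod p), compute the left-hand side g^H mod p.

Squares mod 2351: 640^1≡640, 640^2≡526, 640^4≡1609, 640^8≡430, 640^16≡1522, 640^32≡749, 640^64≡1463, 640^128≡959
155 = 128 + 16 + 8 + 2 + 1, so 640^155 ≡ 959·1522·430·526·640 ≡ 1766 (mod 2351)

1766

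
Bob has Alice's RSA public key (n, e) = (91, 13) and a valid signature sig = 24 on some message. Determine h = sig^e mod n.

24

sig^13 mod 91 = 24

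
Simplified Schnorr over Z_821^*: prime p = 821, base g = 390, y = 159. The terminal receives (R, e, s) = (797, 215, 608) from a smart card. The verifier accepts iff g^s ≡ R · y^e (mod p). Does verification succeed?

g^s mod p:
390^2 = 152100 ≡ 215
390^4 ≡ 215^2 = 46225 ≡ 249
390^8 ≡ 249^2 = 62001 ≡ 426
390^16 ≡ 426^2 = 181476 ≡ 35
390^32 ≡ 35^2 = 1225 ≡ 404
390^64 ≡ 404^2 = 163216 ≡ 658
390^128 ≡ 658^2 = 432964 ≡ 297
390^256 ≡ 297^2 = 88209 ≡ 362
390^512 ≡ 362^2 = 131044 ≡ 505
608 = 512 + 64 + 32, so 390^608 ≡ 505·658·404 ≡ 166 (mod 821)
R · y^e mod p:
159^2 = 25281 ≡ 651
159^4 ≡ 651^2 = 423801 ≡ 165
159^8 ≡ 165^2 = 27225 ≡ 132
159^16 ≡ 132^2 = 17424 ≡ 183
159^32 ≡ 183^2 = 33489 ≡ 649
159^64 ≡ 649^2 = 421201 ≡ 28
159^128 ≡ 28^2 = 784
215 = 128 + 64 + 16 + 4 + 2 + 1, so 159^215 ≡ 784·28·183·165·651·159 ≡ 548 (mod 821)
797·548 = 436756 ≡ 805 (mod 821)
166 ≠ 805; the check fails.

fails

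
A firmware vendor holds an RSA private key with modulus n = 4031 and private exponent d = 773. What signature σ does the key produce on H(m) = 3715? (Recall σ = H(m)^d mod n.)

1597

Squares mod 4031: (H(m))^1≡3715, (H(m))^2≡3112, (H(m))^4≡2082, (H(m))^8≡1399, (H(m))^16≡2166, (H(m))^32≡3503, (H(m))^64≡645, (H(m))^128≡832, (H(m))^256≡2923, (H(m))^512≡2240
773 = 512 + 256 + 4 + 1, so (H(m))^773 ≡ 2240·2923·2082·3715 ≡ 1597 (mod 4031)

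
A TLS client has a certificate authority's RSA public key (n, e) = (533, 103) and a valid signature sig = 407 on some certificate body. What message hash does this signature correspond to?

355

sig^2 ≡ 407^2 = 165649 ≡ 419
sig^4 ≡ 419^2 = 175561 ≡ 204
sig^8 ≡ 204^2 = 41616 ≡ 42
sig^16 ≡ 42^2 = 1764 ≡ 165
sig^32 ≡ 165^2 = 27225 ≡ 42
sig^64 ≡ 42^2 = 1764 ≡ 165
103 = 64 + 32 + 4 + 2 + 1, so sig^103 ≡ 165·42·204·419·407 ≡ 355 (mod 533)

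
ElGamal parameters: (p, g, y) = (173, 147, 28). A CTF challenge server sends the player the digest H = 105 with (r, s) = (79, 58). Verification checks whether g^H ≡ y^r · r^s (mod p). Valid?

yes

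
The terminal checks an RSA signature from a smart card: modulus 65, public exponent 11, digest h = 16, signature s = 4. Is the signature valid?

invalid

Squares mod 65: s^1≡4, s^2≡16, s^4≡61, s^8≡16
11 = 8 + 2 + 1, so s^11 ≡ 16·16·4 ≡ 49 (mod 65)
The recovered value 49 does not match the digest 16.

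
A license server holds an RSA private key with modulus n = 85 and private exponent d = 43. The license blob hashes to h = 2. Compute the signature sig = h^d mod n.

h^2 ≡ 2^2 = 4
h^4 ≡ 4^2 = 16
h^8 ≡ 16^2 = 256 ≡ 1
h^16 ≡ 1^2 = 1
h^32 ≡ 1^2 = 1
43 = 32 + 8 + 2 + 1, so h^43 ≡ 1·1·4·2 ≡ 8 (mod 85)

8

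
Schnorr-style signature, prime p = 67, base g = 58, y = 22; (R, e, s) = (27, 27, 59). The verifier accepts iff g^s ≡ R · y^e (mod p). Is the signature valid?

invalid

g^s mod p:
58^59 mod 67 = 5
R · y^e mod p:
22^27 mod 67 = 59
27·59 = 1593 ≡ 52 (mod 67)
5 ≠ 52; the check fails.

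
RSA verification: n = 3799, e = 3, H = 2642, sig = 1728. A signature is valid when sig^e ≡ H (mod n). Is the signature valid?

sig^2 ≡ 1728^2 = 2985984 ≡ 3769
3 = 2 + 1, so sig^3 ≡ 3769·1728 ≡ 1346 (mod 3799)
sig^3 mod 3799 = 1346, but H = 2642.

invalid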